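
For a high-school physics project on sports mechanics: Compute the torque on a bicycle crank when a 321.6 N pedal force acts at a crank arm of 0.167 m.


tau = F * d
tau = 321.6 * 0.167
tau = 53.7072 N*m

53.7072 N*m


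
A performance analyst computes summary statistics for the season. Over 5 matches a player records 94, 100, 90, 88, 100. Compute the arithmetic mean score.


Average = sum / n
Sum = 472
Average = 472 / 5 = 94.4

94.4


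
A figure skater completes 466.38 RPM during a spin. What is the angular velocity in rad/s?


omega = RPM * 2 * pi / 60
omega = 466.38 * 2 * 3.14159 / 60
omega = 2930.352 / 60 = 48.8392 rad/s

48.8392 rad/s


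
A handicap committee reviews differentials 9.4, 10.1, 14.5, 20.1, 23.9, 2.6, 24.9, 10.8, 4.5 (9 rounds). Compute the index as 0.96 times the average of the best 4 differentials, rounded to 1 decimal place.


All differentials: 9.4, 10.1, 14.5, 20.1, 23.9, 2.6, 24.9, 10.8, 4.5
Sorted: 2.6, 4.5, 9.4, 10.1, 10.8, 14.5, 20.1, 23.9, 24.9
Best 4: 2.6, 4.5, 9.4, 10.1
Average of best = 26.6 / 4 = 6.65
Raw index = 6.65 * 0.96 = 6.384
Handicap index = round(6.384, 1) = 6.4

6.4


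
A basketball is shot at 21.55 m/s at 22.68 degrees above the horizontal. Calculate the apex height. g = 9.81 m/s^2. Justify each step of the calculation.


H = (v*sin(theta))^2 / (2*g)
vy = v*sin(theta) = 21.55 * sin(22.68 deg) = 8.3093 m/s
H = vy^2 / (2*g) = 69.045 / (2*9.81)
H = 69.045 / 19.62 = 3.5191 m

3.5191 m


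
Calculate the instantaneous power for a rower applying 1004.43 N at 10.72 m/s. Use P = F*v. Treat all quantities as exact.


P = F * v
P = 1004.43 * 10.72
P = 10767.4896 W

10767.4896 W


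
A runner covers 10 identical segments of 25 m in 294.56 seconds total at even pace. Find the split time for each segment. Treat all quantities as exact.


Split time = total_time / n_laps = 294.56 / 10
Split time = 29.456 s per lap

29.456 s


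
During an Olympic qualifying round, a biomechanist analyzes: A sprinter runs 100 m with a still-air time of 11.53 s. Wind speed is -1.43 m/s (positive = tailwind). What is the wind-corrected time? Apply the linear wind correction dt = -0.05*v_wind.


dt = -0.05 * v_wind = -0.05 * -1.43 = 0.0715 s
t_corrected = t_still + dt = 11.53 + (0.0715)
t_corrected = 11.6015 s

11.6015 s


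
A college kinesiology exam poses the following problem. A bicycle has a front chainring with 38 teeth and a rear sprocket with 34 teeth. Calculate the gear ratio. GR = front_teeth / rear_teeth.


GR = front_teeth / rear_teeth
GR = 38 / 34
GR = 1.1176

1.1176


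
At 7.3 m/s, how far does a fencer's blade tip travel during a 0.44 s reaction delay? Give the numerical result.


d = v * t
d = 7.3 * 0.44
d = 3.212 m

3.212 m


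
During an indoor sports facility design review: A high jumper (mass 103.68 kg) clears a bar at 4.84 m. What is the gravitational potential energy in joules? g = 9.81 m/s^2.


PE = m * g * h
PE = 103.68 * 9.81 * 4.84
PE = 1017.1008 * 4.84 = 4922.7679 J

4922.7679 J


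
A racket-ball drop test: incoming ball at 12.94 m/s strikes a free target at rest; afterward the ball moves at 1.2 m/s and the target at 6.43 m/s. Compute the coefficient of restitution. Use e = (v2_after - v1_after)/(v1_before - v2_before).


e = (v2_after - v1_after) / (v1_before - v2_before)
Numerator = 6.43 - 1.2 = 5.23
Denominator = 12.94 - 0 = 12.94
e = 5.23 / 12.94 = 0.4042

0.4042


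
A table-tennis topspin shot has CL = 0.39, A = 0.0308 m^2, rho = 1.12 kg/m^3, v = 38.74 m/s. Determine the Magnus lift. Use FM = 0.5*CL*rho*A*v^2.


FM = 0.5 * CL * rho * A * v^2
FM = 0.5 * 0.39 * 1.12 * 0.0308 * 38.74^2
v^2 = 1500.7876
FM = 0.5 * 0.39 * 1.12 * 0.0308 * 1500.7876 = 10.0954 N

10.0954 N


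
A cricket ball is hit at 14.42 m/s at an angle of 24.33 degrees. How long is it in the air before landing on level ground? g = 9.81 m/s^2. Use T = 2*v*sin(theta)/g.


T = 2*v*sin(theta)/g
sin(theta) = sin(24.33 deg) = 0.412
T = 2*14.42*0.412 / 9.81
T = 11.8818 / 9.81 = 1.2112 s

1.2112 s


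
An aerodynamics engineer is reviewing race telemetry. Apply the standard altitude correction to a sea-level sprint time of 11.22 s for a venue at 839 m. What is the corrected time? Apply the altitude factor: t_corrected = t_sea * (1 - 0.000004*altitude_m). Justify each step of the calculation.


Correction factor = 1 - 0.000004 * 839 = 0.996644
t_corrected = t_sea * factor = 11.22 * 0.996644
t_corrected = 11.1823 s

11.1823 s


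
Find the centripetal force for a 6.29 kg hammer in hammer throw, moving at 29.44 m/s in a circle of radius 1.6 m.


Fc = m * v^2 / r
v^2 = 29.44^2 = 866.7136
Fc = 6.29 * 866.7136 / 1.6
Fc = 5451.6285 / 1.6 = 3407.2678 N

3407.2678 N


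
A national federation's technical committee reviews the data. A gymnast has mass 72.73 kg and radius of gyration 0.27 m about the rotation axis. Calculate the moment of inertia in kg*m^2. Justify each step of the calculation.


I = m * k^2
I = 72.73 * 0.27^2
I = 72.73 * 0.0729 = 5.302 kg*m^2

5.302 kg*m^2


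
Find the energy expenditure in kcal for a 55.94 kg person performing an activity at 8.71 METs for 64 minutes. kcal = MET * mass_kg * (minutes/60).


kcal = MET * mass * time_hr
Convert time: 64 min = 1.0667 hr
kcal = 8.71 * 55.94 * 1.0667
kcal = 519.7199 kcal

519.7199 kcal


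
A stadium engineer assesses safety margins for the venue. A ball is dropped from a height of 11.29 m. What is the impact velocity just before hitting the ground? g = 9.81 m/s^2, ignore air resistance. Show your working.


v = sqrt(2 * g * h)
v = sqrt(2 * 9.81 * 11.29)
v = sqrt(221.5098) = 14.8832 m/s

14.8832 m/s


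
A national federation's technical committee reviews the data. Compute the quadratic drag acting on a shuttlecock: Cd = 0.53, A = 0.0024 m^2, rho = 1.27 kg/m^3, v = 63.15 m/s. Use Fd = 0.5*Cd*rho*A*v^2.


Fd = 0.5 * Cd * rho * A * v^2
Fd = 0.5 * 0.53 * 1.27 * 0.0024 * 63.15^2
v^2 = 3987.9225
Fd = 0.5 * 0.53 * 1.27 * 0.0024 * 3987.9225 = 3.2211 N

3.2211 N


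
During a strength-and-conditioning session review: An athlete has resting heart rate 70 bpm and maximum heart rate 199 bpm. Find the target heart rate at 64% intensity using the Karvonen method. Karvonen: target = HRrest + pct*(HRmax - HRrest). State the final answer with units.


Target = HRrest + pct*(HRmax - HRrest)
Heart rate reserve = HRmax - HRrest = 199 - 70 = 129 bpm
Fraction = 64% = 0.64
Target = 70 + 0.64 * 129
Target = 70 + 82.56 = 152.56 bpm

152.56 bpm


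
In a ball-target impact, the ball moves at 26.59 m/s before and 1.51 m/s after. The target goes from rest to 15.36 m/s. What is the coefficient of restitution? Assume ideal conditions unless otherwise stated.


e = (v2_after - v1_after) / (v1_before - v2_before)
Numerator = 15.36 - 1.51 = 13.85
Denominator = 26.59 - 0 = 26.59
e = 13.85 / 26.59 = 0.5209

0.5209


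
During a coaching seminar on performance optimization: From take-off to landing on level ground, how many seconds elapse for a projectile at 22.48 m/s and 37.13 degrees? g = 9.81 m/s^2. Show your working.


T = 2*v*sin(theta)/g
sin(theta) = sin(37.13 deg) = 0.6036
T = 2*22.48*0.6036 / 9.81
T = 27.139 / 9.81 = 2.7665 s

2.7665 s


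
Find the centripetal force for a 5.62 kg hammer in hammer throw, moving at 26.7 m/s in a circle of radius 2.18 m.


Fc = m * v^2 / r
v^2 = 26.7^2 = 712.89
Fc = 5.62 * 712.89 / 2.18
Fc = 4006.4418 / 2.18 = 1837.8173 N

1837.8173 N


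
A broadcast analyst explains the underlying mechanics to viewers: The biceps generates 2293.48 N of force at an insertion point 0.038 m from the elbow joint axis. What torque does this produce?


tau = F * d
tau = 2293.48 * 0.038
tau = 87.1522 N*m

87.1522 N*m


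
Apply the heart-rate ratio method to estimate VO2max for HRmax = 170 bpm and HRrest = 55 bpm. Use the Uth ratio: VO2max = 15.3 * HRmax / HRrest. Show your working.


VO2max = 15.3 * HRmax / HRrest
VO2max = 15.3 * 170 / 55
VO2max = 2601 / 55 = 47.2909 mL/kg/min

47.2909 mL/kg/min


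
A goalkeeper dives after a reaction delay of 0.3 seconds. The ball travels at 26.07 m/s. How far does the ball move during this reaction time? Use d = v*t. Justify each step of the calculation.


d = v * t
d = 26.07 * 0.3
d = 7.821 m

7.821 m


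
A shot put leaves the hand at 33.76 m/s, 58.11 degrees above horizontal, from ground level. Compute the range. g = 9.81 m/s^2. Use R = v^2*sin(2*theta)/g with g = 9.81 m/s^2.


R = v^2 * sin(2*theta) / g
Convert angle to radians: theta = 58.11 deg = 1.0142 rad
sin(2*theta) = sin(2.0284) = 0.8971
R = 33.76^2 * 0.8971 / 9.81
R = 1139.7376 * 0.8971 / 9.81 = 104.2266 m

104.2266 m


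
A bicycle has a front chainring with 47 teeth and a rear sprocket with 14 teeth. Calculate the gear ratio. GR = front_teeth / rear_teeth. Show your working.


GR = front_teeth / rear_teeth
GR = 47 / 14
GR = 3.3571

3.3571


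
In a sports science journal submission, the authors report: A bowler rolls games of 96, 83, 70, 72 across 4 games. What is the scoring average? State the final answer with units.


Average = sum / n
Sum = 321
Average = 321 / 4 = 80.25

80.25


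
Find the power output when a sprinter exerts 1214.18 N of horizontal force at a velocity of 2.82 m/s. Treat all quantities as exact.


P = F * v
P = 1214.18 * 2.82
P = 3423.9876 W

3423.9876 W


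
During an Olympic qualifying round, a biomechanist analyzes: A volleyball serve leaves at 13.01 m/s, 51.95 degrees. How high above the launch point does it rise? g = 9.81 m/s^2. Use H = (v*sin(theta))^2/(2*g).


H = (v*sin(theta))^2 / (2*g)
vy = v*sin(theta) = 13.01 * sin(51.95 deg) = 10.245 m/s
H = vy^2 / (2*g) = 104.9606 / (2*9.81)
H = 104.9606 / 19.62 = 5.3497 m

5.3497 m


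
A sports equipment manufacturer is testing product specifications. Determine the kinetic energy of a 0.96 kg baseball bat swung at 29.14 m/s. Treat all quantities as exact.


KE = 0.5 * m * v^2
KE = 0.5 * 0.96 * 29.14^2
KE = 0.5 * 0.96 * 849.1396 = 407.587 J

407.587 J


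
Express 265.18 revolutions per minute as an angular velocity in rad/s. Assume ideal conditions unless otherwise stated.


omega = RPM * 2 * pi / 60
omega = 265.18 * 2 * 3.14159 / 60
omega = 1666.1751 / 60 = 27.7696 rad/s

27.7696 rad/s


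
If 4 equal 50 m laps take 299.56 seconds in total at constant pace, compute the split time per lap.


Split time = total_time / n_laps = 299.56 / 4
Split time = 74.89 s per lap

74.89 s


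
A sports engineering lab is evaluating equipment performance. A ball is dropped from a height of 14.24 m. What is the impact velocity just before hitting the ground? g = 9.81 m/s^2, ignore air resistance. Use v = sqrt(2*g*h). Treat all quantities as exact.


v = sqrt(2 * g * h)
v = sqrt(2 * 9.81 * 14.24)
v = sqrt(279.3888) = 16.7149 m/s

16.7149 m/s


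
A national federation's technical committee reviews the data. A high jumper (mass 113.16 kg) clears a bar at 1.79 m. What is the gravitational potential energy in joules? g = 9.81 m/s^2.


PE = m * g * h
PE = 113.16 * 9.81 * 1.79
PE = 1110.0996 * 1.79 = 1987.0783 J

1987.0783 J


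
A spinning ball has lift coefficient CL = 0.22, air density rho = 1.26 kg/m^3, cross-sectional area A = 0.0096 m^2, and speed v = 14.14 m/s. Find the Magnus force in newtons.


FM = 0.5 * CL * rho * A * v^2
FM = 0.5 * 0.22 * 1.26 * 0.0096 * 14.14^2
v^2 = 199.9396
FM = 0.5 * 0.22 * 1.26 * 0.0096 * 199.9396 = 0.266 N

0.266 N


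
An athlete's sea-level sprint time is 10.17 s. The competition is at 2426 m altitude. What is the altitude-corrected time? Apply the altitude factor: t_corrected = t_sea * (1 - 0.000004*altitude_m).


Correction factor = 1 - 0.000004 * 2426 = 0.990296
t_corrected = t_sea * factor = 10.17 * 0.990296
t_corrected = 10.0713 s

10.0713 s


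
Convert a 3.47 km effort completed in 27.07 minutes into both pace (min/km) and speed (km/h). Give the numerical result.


Pace = time / distance = 27.07 min / 3.47 km = 7.8012 min/km
Speed = distance / time_in_hours = 3.47 / 0.4512 hr
Speed = 7.6912 km/h

7.8012 min/km, 7.6912 km/h


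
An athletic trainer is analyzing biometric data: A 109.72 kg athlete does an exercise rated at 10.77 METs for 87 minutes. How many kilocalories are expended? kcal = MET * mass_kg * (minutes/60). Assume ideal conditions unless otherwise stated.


kcal = MET * mass * time_hr
Convert time: 87 min = 1.45 hr
kcal = 10.77 * 109.72 * 1.45
kcal = 1713.4424 kcal

1713.4424 kcal


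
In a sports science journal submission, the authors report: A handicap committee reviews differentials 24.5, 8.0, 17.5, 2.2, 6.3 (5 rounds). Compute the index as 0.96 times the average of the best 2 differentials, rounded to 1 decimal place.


All differentials: 24.5, 8.0, 17.5, 2.2, 6.3
Sorted: 2.2, 6.3, 8.0, 17.5, 24.5
Best 2: 2.2, 6.3
Average of best = 8.5 / 2 = 4.25
Raw index = 4.25 * 0.96 = 4.08
Handicap index = round(4.08, 1) = 4.1

4.1


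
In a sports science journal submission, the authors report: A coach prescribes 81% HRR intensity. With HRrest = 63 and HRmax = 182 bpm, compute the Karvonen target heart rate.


Target = HRrest + pct*(HRmax - HRrest)
Heart rate reserve = HRmax - HRrest = 182 - 63 = 119 bpm
Fraction = 81% = 0.81
Target = 63 + 0.81 * 119
Target = 63 + 96.39 = 159.39 bpm

159.39 bpm


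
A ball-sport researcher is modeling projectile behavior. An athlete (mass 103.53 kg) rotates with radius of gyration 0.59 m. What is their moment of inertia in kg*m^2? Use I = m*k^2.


I = m * k^2
I = 103.53 * 0.59^2
I = 103.53 * 0.3481 = 36.0388 kg*m^2

36.0388 kg*m^2


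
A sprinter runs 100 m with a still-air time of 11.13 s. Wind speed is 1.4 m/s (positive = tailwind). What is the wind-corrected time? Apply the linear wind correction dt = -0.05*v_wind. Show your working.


dt = -0.05 * v_wind = -0.05 * 1.4 = -0.07 s
t_corrected = t_still + dt = 11.13 + (-0.07)
t_corrected = 11.06 s

11.06 s


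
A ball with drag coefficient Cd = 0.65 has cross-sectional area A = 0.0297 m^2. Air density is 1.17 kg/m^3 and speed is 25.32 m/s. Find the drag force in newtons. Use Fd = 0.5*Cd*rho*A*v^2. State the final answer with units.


Fd = 0.5 * Cd * rho * A * v^2
Fd = 0.5 * 0.65 * 1.17 * 0.0297 * 25.32^2
v^2 = 641.1024
Fd = 0.5 * 0.65 * 1.17 * 0.0297 * 641.1024 = 7.2402 N

7.2402 N


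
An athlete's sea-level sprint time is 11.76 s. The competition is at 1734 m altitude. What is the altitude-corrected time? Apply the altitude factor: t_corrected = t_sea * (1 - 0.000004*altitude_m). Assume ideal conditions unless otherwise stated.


Correction factor = 1 - 0.000004 * 1734 = 0.993064
t_corrected = t_sea * factor = 11.76 * 0.993064
t_corrected = 11.6784 s

11.6784 s


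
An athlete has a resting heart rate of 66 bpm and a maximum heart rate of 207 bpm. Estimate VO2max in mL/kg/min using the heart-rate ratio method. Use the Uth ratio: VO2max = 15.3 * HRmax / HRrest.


VO2max = 15.3 * HRmax / HRrest
VO2max = 15.3 * 207 / 66
VO2max = 3167.1 / 66 = 47.9864 mL/kg/min

47.9864 mL/kg/min


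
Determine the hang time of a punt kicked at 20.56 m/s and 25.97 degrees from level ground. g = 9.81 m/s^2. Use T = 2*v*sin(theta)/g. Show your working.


T = 2*v*sin(theta)/g
sin(theta) = sin(25.97 deg) = 0.4379
T = 2*20.56*0.4379 / 9.81
T = 18.0065 / 9.81 = 1.8355 s

1.8355 s


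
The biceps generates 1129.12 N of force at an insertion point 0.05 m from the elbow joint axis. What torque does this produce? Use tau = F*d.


tau = F * d
tau = 1129.12 * 0.05
tau = 56.456 N*m

56.456 N*m


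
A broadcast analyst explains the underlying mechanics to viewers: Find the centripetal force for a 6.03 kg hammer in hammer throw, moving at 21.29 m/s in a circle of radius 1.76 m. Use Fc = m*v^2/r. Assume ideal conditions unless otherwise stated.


Fc = m * v^2 / r
v^2 = 21.29^2 = 453.2641
Fc = 6.03 * 453.2641 / 1.76
Fc = 2733.1825 / 1.76 = 1552.9446 N

1552.9446 N


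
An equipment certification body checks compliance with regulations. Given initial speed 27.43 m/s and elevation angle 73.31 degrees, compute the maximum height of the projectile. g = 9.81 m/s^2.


H = (v*sin(theta))^2 / (2*g)
vy = v*sin(theta) = 27.43 * sin(73.31 deg) = 26.2744 m/s
H = vy^2 / (2*g) = 690.3465 / (2*9.81)
H = 690.3465 / 19.62 = 35.1859 m

35.1859 m


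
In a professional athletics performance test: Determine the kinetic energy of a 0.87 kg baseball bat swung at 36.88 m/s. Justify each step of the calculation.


KE = 0.5 * m * v^2
KE = 0.5 * 0.87 * 36.88^2
KE = 0.5 * 0.87 * 1360.1344 = 591.6585 J

591.6585 J


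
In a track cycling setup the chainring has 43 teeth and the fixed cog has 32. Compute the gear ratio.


GR = front_teeth / rear_teeth
GR = 43 / 32
GR = 1.3438

1.3438


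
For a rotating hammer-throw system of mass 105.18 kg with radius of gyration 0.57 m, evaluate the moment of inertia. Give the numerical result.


I = m * k^2
I = 105.18 * 0.57^2
I = 105.18 * 0.3249 = 34.173 kg*m^2

34.173 kg*m^2


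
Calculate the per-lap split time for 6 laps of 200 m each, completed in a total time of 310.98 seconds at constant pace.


Split time = total_time / n_laps = 310.98 / 6
Split time = 51.83 s per lap

51.83 s


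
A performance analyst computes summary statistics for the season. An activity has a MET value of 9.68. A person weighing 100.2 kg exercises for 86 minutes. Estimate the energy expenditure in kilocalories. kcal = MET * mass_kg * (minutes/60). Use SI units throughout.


kcal = MET * mass * time_hr
Convert time: 86 min = 1.4333 hr
kcal = 9.68 * 100.2 * 1.4333
kcal = 1390.2416 kcal

1390.2416 kcal


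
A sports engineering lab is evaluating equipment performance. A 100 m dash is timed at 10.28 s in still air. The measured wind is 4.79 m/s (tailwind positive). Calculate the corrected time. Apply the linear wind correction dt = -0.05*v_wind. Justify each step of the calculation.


dt = -0.05 * v_wind = -0.05 * 4.79 = -0.2395 s
t_corrected = t_still + dt = 10.28 + (-0.2395)
t_corrected = 10.0405 s

10.0405 s


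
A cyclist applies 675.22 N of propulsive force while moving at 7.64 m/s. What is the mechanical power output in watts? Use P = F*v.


P = F * v
P = 675.22 * 7.64
P = 5158.6808 W

5158.6808 W


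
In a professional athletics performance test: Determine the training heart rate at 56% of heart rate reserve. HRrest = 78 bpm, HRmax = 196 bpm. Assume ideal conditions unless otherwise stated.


Target = HRrest + pct*(HRmax - HRrest)
Heart rate reserve = HRmax - HRrest = 196 - 78 = 118 bpm
Fraction = 56% = 0.56
Target = 78 + 0.56 * 118
Target = 78 + 66.08 = 144.08 bpm

144.08 bpm


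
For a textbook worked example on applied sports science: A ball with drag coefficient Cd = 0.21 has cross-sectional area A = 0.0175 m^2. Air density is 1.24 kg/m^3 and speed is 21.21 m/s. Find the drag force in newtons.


Fd = 0.5 * Cd * rho * A * v^2
Fd = 0.5 * 0.21 * 1.24 * 0.0175 * 21.21^2
v^2 = 449.8641
Fd = 0.5 * 0.21 * 1.24 * 0.0175 * 449.8641 = 1.025 N

1.025 N


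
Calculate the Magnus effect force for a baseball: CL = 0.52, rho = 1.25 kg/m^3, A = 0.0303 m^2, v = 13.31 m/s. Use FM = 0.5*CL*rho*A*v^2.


FM = 0.5 * CL * rho * A * v^2
FM = 0.5 * 0.52 * 1.25 * 0.0303 * 13.31^2
v^2 = 177.1561
FM = 0.5 * 0.52 * 1.25 * 0.0303 * 177.1561 = 1.7445 N

1.7445 N


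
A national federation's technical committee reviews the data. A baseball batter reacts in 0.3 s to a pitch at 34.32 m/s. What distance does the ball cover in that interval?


d = v * t
d = 34.32 * 0.3
d = 10.296 m

10.296 m


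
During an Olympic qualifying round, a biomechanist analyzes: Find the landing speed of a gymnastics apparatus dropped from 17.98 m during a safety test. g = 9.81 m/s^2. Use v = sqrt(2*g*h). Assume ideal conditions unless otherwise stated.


v = sqrt(2 * g * h)
v = sqrt(2 * 9.81 * 17.98)
v = sqrt(352.7676) = 18.7821 m/s

18.7821 m/s


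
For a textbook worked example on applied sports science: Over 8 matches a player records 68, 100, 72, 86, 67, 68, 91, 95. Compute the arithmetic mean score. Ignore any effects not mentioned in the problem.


Average = sum / n
Sum = 647
Average = 647 / 8 = 80.875

80.875


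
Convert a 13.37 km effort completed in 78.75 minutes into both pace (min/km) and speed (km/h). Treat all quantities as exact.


Pace = time / distance = 78.75 min / 13.37 km = 5.8901 min/km
Speed = distance / time_in_hours = 13.37 / 1.3125 hr
Speed = 10.1867 km/h

5.8901 min/km, 10.1867 km/h


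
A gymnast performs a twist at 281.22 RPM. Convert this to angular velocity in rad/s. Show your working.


omega = RPM * 2 * pi / 60
omega = 281.22 * 2 * 3.14159 / 60
omega = 1766.9574 / 60 = 29.4493 rad/s

29.4493 rad/s


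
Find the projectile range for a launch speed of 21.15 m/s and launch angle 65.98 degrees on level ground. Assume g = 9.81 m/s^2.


R = v^2 * sin(2*theta) / g
Convert angle to radians: theta = 65.98 deg = 1.1516 rad
sin(2*theta) = sin(2.3031) = 0.7436
R = 21.15^2 * 0.7436 / 9.81
R = 447.3225 * 0.7436 / 9.81 = 33.9077 m

33.9077 m


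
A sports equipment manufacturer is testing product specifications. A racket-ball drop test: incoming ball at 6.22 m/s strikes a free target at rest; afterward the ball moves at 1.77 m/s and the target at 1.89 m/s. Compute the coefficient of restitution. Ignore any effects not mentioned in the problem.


e = (v2_after - v1_after) / (v1_before - v2_before)
Numerator = 1.89 - 1.77 = 0.12
Denominator = 6.22 - 0 = 6.22
e = 0.12 / 6.22 = 0.0193

0.0193


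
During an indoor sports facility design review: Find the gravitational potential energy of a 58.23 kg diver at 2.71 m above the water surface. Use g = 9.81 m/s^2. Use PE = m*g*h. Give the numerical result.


PE = m * g * h
PE = 58.23 * 9.81 * 2.71
PE = 571.2363 * 2.71 = 1548.0504 J

1548.0504 J


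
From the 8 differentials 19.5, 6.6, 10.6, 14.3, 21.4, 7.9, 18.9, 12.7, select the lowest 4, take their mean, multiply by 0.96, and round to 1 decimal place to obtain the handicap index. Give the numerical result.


All differentials: 19.5, 6.6, 10.6, 14.3, 21.4, 7.9, 18.9, 12.7
Sorted: 6.6, 7.9, 10.6, 12.7, 14.3, 18.9, 19.5, 21.4
Best 4: 6.6, 7.9, 10.6, 12.7
Average of best = 37.8 / 4 = 9.45
Raw index = 9.45 * 0.96 = 9.072
Handicap index = round(9.072, 1) = 9.1

9.1


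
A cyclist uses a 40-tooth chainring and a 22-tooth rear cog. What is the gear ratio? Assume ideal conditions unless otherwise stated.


GR = front_teeth / rear_teeth
GR = 40 / 22
GR = 1.8182

1.8182


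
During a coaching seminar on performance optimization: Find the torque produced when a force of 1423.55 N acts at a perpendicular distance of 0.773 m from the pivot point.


tau = F * d
tau = 1423.55 * 0.773
tau = 1100.4042 N*m

1100.4042 N*m


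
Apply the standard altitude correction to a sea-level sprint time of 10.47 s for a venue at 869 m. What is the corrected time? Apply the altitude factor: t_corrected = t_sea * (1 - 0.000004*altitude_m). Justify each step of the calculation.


Correction factor = 1 - 0.000004 * 869 = 0.996524
t_corrected = t_sea * factor = 10.47 * 0.996524
t_corrected = 10.4336 s

10.4336 s


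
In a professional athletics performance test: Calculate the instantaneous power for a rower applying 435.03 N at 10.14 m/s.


P = F * v
P = 435.03 * 10.14
P = 4411.2042 W

4411.2042 W


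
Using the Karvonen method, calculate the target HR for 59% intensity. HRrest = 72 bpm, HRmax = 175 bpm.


Target = HRrest + pct*(HRmax - HRrest)
Heart rate reserve = HRmax - HRrest = 175 - 72 = 103 bpm
Fraction = 59% = 0.59
Target = 72 + 0.59 * 103
Target = 72 + 60.77 = 132.77 bpm

132.77 bpm


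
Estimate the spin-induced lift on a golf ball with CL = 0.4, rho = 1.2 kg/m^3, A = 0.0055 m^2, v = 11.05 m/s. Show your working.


FM = 0.5 * CL * rho * A * v^2
FM = 0.5 * 0.4 * 1.2 * 0.0055 * 11.05^2
v^2 = 122.1025
FM = 0.5 * 0.4 * 1.2 * 0.0055 * 122.1025 = 0.1612 N

0.1612 N


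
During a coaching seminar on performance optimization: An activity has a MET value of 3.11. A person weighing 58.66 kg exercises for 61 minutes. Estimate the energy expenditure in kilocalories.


kcal = MET * mass * time_hr
Convert time: 61 min = 1.0167 hr
kcal = 3.11 * 58.66 * 1.0167
kcal = 185.4731 kcal

185.4731 kcal


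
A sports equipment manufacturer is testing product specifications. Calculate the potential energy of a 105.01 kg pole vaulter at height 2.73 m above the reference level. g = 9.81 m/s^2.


PE = m * g * h
PE = 105.01 * 9.81 * 2.73
PE = 1030.1481 * 2.73 = 2812.3043 J

2812.3043 J


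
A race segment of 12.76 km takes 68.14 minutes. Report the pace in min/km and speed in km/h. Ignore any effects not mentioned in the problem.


Pace = time / distance = 68.14 min / 12.76 km = 5.3401 min/km
Speed = distance / time_in_hours = 12.76 / 1.1357 hr
Speed = 11.2357 km/h

5.3401 min/km, 11.2357 km/h


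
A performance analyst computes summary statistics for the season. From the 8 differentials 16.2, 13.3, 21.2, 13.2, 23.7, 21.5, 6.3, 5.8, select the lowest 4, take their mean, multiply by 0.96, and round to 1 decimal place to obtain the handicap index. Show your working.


All differentials: 16.2, 13.3, 21.2, 13.2, 23.7, 21.5, 6.3, 5.8
Sorted: 5.8, 6.3, 13.2, 13.3, 16.2, 21.2, 21.5, 23.7
Best 4: 5.8, 6.3, 13.2, 13.3
Average of best = 38.6 / 4 = 9.65
Raw index = 9.65 * 0.96 = 9.264
Handicap index = round(9.264, 1) = 9.3

9.3


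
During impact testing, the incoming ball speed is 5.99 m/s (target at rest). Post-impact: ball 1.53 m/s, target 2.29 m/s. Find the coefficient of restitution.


e = (v2_after - v1_after) / (v1_before - v2_before)
Numerator = 2.29 - 1.53 = 0.76
Denominator = 5.99 - 0 = 5.99
e = 0.76 / 5.99 = 0.1269

0.1269


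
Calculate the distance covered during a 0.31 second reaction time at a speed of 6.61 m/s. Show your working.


d = v * t
d = 6.61 * 0.31
d = 2.0491 m

2.0491 m


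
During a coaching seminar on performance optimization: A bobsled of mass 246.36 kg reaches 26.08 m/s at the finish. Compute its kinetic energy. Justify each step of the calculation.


KE = 0.5 * m * v^2
KE = 0.5 * 246.36 * 26.08^2
KE = 0.5 * 246.36 * 680.1664 = 83782.8972 J

83782.8972 J


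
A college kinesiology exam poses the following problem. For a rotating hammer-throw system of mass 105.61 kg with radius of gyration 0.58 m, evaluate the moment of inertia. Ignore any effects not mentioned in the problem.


I = m * k^2
I = 105.61 * 0.58^2
I = 105.61 * 0.3364 = 35.5272 kg*m^2

35.5272 kg*m^2


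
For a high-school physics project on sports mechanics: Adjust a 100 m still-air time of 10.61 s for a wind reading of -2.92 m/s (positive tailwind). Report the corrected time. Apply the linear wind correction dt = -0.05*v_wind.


dt = -0.05 * v_wind = -0.05 * -2.92 = 0.146 s
t_corrected = t_still + dt = 10.61 + (0.146)
t_corrected = 10.756 s

10.756 s


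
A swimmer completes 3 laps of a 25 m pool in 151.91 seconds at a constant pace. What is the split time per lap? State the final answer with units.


Split time = total_time / n_laps = 151.91 / 3
Split time = 50.6367 s per lap

50.6367 s


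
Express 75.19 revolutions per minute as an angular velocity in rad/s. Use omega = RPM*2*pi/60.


omega = RPM * 2 * pi / 60
omega = 75.19 * 2 * 3.14159 / 60
omega = 472.4327 / 60 = 7.8739 rad/s

7.8739 rad/s


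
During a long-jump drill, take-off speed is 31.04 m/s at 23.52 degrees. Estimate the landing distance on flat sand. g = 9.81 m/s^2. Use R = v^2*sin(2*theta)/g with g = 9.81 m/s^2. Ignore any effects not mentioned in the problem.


R = v^2 * sin(2*theta) / g
Convert angle to radians: theta = 23.52 deg = 0.4105 rad
sin(2*theta) = sin(0.821) = 0.7318
R = 31.04^2 * 0.7318 / 9.81
R = 963.4816 * 0.7318 / 9.81 = 71.8761 m

71.8761 m


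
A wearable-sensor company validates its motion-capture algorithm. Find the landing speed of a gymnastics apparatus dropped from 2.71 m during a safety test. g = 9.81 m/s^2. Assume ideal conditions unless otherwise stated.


v = sqrt(2 * g * h)
v = sqrt(2 * 9.81 * 2.71)
v = sqrt(53.1702) = 7.2918 m/s

7.2918 m/s


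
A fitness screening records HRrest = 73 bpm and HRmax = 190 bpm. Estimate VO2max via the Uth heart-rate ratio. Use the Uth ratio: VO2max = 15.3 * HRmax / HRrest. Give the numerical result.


VO2max = 15.3 * HRmax / HRrest
VO2max = 15.3 * 190 / 73
VO2max = 2907 / 73 = 39.8219 mL/kg/min

39.8219 mL/kg/min


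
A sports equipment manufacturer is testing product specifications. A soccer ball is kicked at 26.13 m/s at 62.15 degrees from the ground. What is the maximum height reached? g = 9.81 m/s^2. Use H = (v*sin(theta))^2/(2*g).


H = (v*sin(theta))^2 / (2*g)
vy = v*sin(theta) = 26.13 * sin(62.15 deg) = 23.1035 m/s
H = vy^2 / (2*g) = 533.7697 / (2*9.81)
H = 533.7697 / 19.62 = 27.2054 m

27.2054 m


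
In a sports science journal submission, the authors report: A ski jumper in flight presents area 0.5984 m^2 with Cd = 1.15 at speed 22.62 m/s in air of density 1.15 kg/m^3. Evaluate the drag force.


Fd = 0.5 * Cd * rho * A * v^2
Fd = 0.5 * 1.15 * 1.15 * 0.5984 * 22.62^2
v^2 = 511.6644
Fd = 0.5 * 1.15 * 1.15 * 0.5984 * 511.6644 = 202.4615 N

202.4615 N


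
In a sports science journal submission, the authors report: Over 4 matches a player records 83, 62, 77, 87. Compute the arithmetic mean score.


Average = sum / n
Sum = 309
Average = 309 / 4 = 77.25

77.25


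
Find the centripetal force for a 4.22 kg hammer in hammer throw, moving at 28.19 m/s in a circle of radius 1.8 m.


Fc = m * v^2 / r
v^2 = 28.19^2 = 794.6761
Fc = 4.22 * 794.6761 / 1.8
Fc = 3353.5331 / 1.8 = 1863.074 N

1863.074 N


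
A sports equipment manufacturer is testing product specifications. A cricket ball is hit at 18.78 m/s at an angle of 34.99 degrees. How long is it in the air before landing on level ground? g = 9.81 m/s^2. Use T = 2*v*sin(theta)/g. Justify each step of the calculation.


T = 2*v*sin(theta)/g
sin(theta) = sin(34.99 deg) = 0.5734
T = 2*18.78*0.5734 / 9.81
T = 21.5382 / 9.81 = 2.1955 s

2.1955 s


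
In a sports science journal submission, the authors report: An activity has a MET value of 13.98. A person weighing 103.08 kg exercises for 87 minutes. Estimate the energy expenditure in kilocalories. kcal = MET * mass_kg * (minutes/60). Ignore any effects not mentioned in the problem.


kcal = MET * mass * time_hr
Convert time: 87 min = 1.45 hr
kcal = 13.98 * 103.08 * 1.45
kcal = 2089.5347 kcal

2089.5347 kcal


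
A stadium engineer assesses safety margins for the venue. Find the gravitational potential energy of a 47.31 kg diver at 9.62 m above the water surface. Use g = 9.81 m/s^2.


PE = m * g * h
PE = 47.31 * 9.81 * 9.62
PE = 464.1111 * 9.62 = 4464.7488 J

4464.7488 J


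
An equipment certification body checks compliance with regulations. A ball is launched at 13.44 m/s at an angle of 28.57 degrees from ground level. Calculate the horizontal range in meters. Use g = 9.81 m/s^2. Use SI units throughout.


R = v^2 * sin(2*theta) / g
Convert angle to radians: theta = 28.57 deg = 0.4986 rad
sin(2*theta) = sin(0.9973) = 0.84
R = 13.44^2 * 0.84 / 9.81
R = 180.6336 * 0.84 / 9.81 = 15.4671 m

15.4671 m


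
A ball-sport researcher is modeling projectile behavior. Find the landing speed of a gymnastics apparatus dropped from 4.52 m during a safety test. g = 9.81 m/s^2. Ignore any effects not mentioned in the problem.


v = sqrt(2 * g * h)
v = sqrt(2 * 9.81 * 4.52)
v = sqrt(88.6824) = 9.4171 m/s

9.4171 m/s


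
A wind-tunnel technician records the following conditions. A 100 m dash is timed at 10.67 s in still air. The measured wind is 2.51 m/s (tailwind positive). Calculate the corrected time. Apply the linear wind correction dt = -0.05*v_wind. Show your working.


dt = -0.05 * v_wind = -0.05 * 2.51 = -0.1255 s
t_corrected = t_still + dt = 10.67 + (-0.1255)
t_corrected = 10.5445 s

10.5445 s


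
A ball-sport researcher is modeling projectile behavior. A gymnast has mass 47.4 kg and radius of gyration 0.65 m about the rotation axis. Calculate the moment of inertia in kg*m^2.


I = m * k^2
I = 47.4 * 0.65^2
I = 47.4 * 0.4225 = 20.0265 kg*m^2

20.0265 kg*m^2


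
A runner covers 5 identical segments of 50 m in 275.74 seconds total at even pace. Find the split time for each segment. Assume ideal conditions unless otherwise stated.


Split time = total_time / n_laps = 275.74 / 5
Split time = 55.148 s per lap

55.148 s


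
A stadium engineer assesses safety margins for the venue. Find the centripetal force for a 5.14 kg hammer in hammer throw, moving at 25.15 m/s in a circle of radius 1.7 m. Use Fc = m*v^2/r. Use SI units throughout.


Fc = m * v^2 / r
v^2 = 25.15^2 = 632.5225
Fc = 5.14 * 632.5225 / 1.7
Fc = 3251.1656 / 1.7 = 1912.4504 N

1912.4504 N


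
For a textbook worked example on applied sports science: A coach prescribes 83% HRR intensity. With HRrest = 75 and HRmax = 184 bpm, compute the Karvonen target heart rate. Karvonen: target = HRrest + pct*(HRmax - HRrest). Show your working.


Target = HRrest + pct*(HRmax - HRrest)
Heart rate reserve = HRmax - HRrest = 184 - 75 = 109 bpm
Fraction = 83% = 0.83
Target = 75 + 0.83 * 109
Target = 75 + 90.47 = 165.47 bpm

165.47 bpm


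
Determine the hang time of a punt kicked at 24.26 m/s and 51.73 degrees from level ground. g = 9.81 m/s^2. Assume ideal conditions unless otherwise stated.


T = 2*v*sin(theta)/g
sin(theta) = sin(51.73 deg) = 0.7851
T = 2*24.26*0.7851 / 9.81
T = 38.0931 / 9.81 = 3.8831 s

3.8831 s


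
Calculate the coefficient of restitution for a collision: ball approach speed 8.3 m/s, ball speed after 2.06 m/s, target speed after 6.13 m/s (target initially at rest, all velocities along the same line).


e = (v2_after - v1_after) / (v1_before - v2_before)
Numerator = 6.13 - 2.06 = 4.07
Denominator = 8.3 - 0 = 8.3
e = 4.07 / 8.3 = 0.4904

0.4904


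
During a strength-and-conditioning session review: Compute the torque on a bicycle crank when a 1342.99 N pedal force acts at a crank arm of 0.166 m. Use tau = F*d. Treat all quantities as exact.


tau = F * d
tau = 1342.99 * 0.166
tau = 222.9363 N*m

222.9363 N*m


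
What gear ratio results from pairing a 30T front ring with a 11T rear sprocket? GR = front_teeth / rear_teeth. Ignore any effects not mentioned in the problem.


GR = front_teeth / rear_teeth
GR = 30 / 11
GR = 2.7273

2.7273


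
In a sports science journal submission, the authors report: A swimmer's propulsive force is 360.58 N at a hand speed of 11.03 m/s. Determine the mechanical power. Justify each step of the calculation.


P = F * v
P = 360.58 * 11.03
P = 3977.1974 W

3977.1974 W


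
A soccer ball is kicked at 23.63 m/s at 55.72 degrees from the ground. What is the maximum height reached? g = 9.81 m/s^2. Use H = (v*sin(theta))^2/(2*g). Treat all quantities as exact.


H = (v*sin(theta))^2 / (2*g)
vy = v*sin(theta) = 23.63 * sin(55.72 deg) = 19.5253 m/s
H = vy^2 / (2*g) = 381.2393 / (2*9.81)
H = 381.2393 / 19.62 = 19.4312 m

19.4312 m


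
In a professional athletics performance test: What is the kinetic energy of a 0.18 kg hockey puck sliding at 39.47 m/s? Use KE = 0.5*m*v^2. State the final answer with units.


KE = 0.5 * m * v^2
KE = 0.5 * 0.18 * 39.47^2
KE = 0.5 * 0.18 * 1557.8809 = 140.2093 J

140.2093 J


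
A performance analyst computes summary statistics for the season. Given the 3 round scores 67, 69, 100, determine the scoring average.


Average = sum / n
Sum = 236
Average = 236 / 3 = 78.6667

78.6667


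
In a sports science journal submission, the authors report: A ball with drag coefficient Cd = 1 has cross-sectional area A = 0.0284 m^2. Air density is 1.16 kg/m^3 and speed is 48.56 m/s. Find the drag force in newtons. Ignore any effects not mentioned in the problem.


Fd = 0.5 * Cd * rho * A * v^2
Fd = 0.5 * 1 * 1.16 * 0.0284 * 48.56^2
v^2 = 2358.0736
Fd = 0.5 * 1 * 1.16 * 0.0284 * 2358.0736 = 38.8422 N

38.8422 N


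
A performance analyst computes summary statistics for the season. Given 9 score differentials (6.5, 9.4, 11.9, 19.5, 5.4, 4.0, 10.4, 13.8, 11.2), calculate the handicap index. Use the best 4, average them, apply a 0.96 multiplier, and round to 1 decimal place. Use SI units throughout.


All differentials: 6.5, 9.4, 11.9, 19.5, 5.4, 4.0, 10.4, 13.8, 11.2
Sorted: 4.0, 5.4, 6.5, 9.4, 10.4, 11.2, 11.9, 13.8, 19.5
Best 4: 4.0, 5.4, 6.5, 9.4
Average of best = 25.3 / 4 = 6.325
Raw index = 6.325 * 0.96 = 6.072
Handicap index = round(6.072, 1) = 6.1

6.1


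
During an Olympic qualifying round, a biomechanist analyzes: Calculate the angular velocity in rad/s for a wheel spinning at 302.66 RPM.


omega = RPM * 2 * pi / 60
omega = 302.66 * 2 * 3.14159 / 60
omega = 1901.6689 / 60 = 31.6945 rad/s

31.6945 rad/s


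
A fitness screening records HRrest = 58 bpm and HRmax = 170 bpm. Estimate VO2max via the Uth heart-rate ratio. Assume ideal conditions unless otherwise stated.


VO2max = 15.3 * HRmax / HRrest
VO2max = 15.3 * 170 / 58
VO2max = 2601 / 58 = 44.8448 mL/kg/min

44.8448 mL/kg/min


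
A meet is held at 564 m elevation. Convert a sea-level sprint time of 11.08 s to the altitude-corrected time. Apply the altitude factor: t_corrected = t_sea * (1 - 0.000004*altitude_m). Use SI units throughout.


Correction factor = 1 - 0.000004 * 564 = 0.997744
t_corrected = t_sea * factor = 11.08 * 0.997744
t_corrected = 11.055 s

11.055 s


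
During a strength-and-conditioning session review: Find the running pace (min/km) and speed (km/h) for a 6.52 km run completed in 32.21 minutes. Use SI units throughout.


Pace = time / distance = 32.21 min / 6.52 km = 4.9402 min/km
Speed = distance / time_in_hours = 6.52 / 0.5368 hr
Speed = 12.1453 km/h

4.9402 min/km, 12.1453 km/h


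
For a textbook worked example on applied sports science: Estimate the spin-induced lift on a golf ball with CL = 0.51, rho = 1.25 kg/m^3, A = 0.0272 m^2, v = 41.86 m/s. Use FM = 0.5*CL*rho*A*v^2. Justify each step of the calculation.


FM = 0.5 * CL * rho * A * v^2
FM = 0.5 * 0.51 * 1.25 * 0.0272 * 41.86^2
v^2 = 1752.2596
FM = 0.5 * 0.51 * 1.25 * 0.0272 * 1752.2596 = 15.1921 N

15.1921 N


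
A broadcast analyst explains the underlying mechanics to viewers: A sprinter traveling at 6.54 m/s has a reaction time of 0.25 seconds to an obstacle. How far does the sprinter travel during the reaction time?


d = v * t
d = 6.54 * 0.25
d = 1.635 m

1.635 m


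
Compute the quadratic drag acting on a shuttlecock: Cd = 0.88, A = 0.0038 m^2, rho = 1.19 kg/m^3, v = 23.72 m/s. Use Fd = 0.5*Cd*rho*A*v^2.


Fd = 0.5 * Cd * rho * A * v^2
Fd = 0.5 * 0.88 * 1.19 * 0.0038 * 23.72^2
v^2 = 562.6384
Fd = 0.5 * 0.88 * 1.19 * 0.0038 * 562.6384 = 1.1195 N

1.1195 N


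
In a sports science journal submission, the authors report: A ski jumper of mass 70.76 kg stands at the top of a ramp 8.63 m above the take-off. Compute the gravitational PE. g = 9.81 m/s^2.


PE = m * g * h
PE = 70.76 * 9.81 * 8.63
PE = 694.1556 * 8.63 = 5990.5628 J

5990.5628 J


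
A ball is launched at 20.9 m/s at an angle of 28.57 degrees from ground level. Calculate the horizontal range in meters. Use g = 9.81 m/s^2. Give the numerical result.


R = v^2 * sin(2*theta) / g
Convert angle to radians: theta = 28.57 deg = 0.4986 rad
sin(2*theta) = sin(0.9973) = 0.84
R = 20.9^2 * 0.84 / 9.81
R = 436.81 * 0.84 / 9.81 = 37.4026 m

37.4026 m


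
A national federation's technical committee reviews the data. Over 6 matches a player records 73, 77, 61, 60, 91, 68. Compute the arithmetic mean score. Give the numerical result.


Average = sum / n
Sum = 430
Average = 430 / 6 = 71.6667

71.6667


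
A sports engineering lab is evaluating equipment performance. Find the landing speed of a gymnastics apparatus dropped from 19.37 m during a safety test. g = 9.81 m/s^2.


v = sqrt(2 * g * h)
v = sqrt(2 * 9.81 * 19.37)
v = sqrt(380.0394) = 19.4946 m/s

19.4946 m/s


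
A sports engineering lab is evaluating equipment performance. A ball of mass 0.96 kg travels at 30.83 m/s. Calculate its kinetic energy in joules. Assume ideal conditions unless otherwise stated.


KE = 0.5 * m * v^2
KE = 0.5 * 0.96 * 30.83^2
KE = 0.5 * 0.96 * 950.4889 = 456.2347 J

456.2347 J
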